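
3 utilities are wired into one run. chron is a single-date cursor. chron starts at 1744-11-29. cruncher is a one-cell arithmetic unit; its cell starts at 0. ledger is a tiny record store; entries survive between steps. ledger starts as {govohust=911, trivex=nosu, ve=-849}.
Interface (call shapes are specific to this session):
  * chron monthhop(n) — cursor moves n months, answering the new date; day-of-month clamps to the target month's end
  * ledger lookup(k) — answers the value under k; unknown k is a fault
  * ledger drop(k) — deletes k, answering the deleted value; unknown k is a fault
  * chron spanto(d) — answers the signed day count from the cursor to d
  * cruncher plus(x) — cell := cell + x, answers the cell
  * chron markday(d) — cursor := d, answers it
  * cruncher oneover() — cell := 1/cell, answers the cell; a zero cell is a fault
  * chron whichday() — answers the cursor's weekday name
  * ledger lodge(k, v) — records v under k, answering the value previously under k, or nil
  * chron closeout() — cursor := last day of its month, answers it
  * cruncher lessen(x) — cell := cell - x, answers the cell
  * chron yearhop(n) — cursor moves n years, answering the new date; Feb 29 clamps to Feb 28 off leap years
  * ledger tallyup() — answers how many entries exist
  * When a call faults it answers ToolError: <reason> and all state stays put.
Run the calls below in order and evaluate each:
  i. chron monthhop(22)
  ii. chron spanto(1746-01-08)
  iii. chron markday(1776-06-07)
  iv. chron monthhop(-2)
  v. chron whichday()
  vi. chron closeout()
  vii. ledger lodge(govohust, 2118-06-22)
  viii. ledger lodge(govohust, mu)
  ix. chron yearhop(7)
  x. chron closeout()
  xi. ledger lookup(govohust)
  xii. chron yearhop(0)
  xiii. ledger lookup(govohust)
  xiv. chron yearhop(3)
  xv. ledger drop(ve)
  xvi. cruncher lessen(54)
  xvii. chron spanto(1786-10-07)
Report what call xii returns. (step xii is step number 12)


==> chron monthhop(22)
<== 1746-09-29
==> chron spanto(1746-01-08)
<== -264
==> chron markday(1776-06-07)
<== 1776-06-07
==> chron monthhop(-2)
<== 1776-04-07
==> chron whichday()
<== Sunday
==> chron closeout()
<== 1776-04-30
==> ledger lodge(govohust, 2118-06-22)
<== 911
==> ledger lodge(govohust, mu)
<== 2118-06-22
==> chron yearhop(7)
<== 1783-04-30
==> chron closeout()
<== 1783-04-30
==> ledger lookup(govohust)
<== mu
==> chron yearhop(0)
<== 1783-04-30
==> ledger lookup(govohust)
<== mu
==> chron yearhop(3)
<== 1786-04-30
==> ledger drop(ve)
<== -849
==> cruncher lessen(54)
<== -54
==> chron spanto(1786-10-07)
<== 160

Answer: 1783-04-30


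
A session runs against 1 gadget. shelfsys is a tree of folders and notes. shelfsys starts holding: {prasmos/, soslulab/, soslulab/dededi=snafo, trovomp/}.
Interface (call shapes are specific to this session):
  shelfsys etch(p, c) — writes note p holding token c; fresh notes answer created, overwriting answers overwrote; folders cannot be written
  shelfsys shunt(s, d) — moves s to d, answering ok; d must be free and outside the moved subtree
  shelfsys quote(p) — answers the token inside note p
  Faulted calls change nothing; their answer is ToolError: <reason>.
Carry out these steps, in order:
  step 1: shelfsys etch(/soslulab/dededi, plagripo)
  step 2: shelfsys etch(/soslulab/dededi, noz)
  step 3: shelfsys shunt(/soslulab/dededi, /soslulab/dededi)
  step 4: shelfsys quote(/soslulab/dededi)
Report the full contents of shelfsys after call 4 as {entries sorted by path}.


Answer: {prasmos/, soslulab/, soslulab/dededi=noz, trovomp/}

Derivation:
Act: shelfsys etch[p: /soslulab/dededi; c: plagripo]
Obs: overwrote
Act: shelfsys etch[p: /soslulab/dededi; c: noz]
Obs: overwrote
Act: shelfsys shunt[s: /soslulab/dededi; d: /soslulab/dededi]
Obs: ToolError: exists
Act: shelfsys quote[p: /soslulab/dededi]
Obs: noz


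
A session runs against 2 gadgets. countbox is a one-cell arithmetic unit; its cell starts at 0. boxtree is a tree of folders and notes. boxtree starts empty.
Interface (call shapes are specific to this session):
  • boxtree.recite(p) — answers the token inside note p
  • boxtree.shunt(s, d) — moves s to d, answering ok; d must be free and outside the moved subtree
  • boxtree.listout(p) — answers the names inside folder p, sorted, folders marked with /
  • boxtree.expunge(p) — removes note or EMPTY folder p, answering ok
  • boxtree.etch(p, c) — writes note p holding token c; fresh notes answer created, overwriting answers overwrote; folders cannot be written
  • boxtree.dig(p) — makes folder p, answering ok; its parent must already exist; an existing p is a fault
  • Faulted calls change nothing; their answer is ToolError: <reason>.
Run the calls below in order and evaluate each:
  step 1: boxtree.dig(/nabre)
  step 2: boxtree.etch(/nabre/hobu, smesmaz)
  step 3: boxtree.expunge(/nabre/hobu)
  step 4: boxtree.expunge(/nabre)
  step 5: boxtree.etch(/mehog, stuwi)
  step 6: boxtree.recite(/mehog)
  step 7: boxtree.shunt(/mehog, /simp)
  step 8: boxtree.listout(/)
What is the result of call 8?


Answer: [simp]

Derivation:
;; dig(p→/nabre) -> ok
;; etch(p→/nabre/hobu, c→smesmaz) -> created
;; expunge(p→/nabre/hobu) -> ok
;; expunge(p→/nabre) -> ok
;; etch(p→/mehog, c→stuwi) -> created
;; recite(p→/mehog) -> stuwi
;; shunt(s→/mehog, d→/simp) -> ok
;; listout(p→/) -> [simp]


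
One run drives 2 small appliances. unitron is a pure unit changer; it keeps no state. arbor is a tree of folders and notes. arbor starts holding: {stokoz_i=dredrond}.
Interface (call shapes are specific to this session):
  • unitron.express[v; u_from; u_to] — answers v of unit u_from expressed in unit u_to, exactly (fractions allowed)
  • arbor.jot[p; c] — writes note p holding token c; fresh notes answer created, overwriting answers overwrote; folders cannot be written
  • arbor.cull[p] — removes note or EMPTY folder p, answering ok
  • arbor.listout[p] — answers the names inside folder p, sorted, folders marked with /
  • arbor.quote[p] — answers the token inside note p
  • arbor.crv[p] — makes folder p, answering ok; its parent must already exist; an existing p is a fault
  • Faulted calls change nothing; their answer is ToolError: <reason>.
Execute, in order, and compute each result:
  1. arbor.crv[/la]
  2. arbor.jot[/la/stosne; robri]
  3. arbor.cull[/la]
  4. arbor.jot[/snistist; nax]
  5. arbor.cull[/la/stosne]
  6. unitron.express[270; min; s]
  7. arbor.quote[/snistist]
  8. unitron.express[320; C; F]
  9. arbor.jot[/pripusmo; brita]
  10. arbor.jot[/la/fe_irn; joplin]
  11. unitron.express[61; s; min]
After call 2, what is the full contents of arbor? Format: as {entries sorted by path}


I invoke crv using p→/la, giving ok.
I run jot using p→/la/stosne, c→robri, and get created.
Calling cull using p→/la, → ToolError: not empty.
I run jot using p→/snistist, c→nax, and see created.
Next I call cull using p→/la/stosne, — result: ok.
I run express using v→270, u_from→min, u_to→s, → 16200.
I call quote using p→/snistist, giving nax.
Using express using v→320, u_from→C, u_to→F, and see 608.
I run jot using p→/pripusmo, c→brita, and observe created.
I call jot using p→/la/fe_irn, c→joplin, giving created.
I try express using v→61, u_from→s, u_to→min, and observe 61/60.

Answer: {la/, la/stosne=robri, stokoz_i=dredrond}


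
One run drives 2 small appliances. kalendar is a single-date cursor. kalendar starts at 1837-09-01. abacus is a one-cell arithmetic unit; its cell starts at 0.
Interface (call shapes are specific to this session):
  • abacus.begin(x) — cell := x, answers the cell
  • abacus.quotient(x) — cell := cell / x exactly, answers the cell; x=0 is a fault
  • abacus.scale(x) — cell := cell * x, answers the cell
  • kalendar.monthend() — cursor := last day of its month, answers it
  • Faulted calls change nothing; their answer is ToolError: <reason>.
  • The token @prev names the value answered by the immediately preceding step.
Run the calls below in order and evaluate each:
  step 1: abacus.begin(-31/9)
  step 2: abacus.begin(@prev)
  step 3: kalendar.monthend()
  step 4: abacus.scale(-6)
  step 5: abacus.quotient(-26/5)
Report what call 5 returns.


$ abacus.begin x→-31/9
= -31/9
$ abacus.begin x→@prev
= -31/9
$ kalendar.monthend
= 1837-09-30
$ abacus.scale x→-6
= 62/3
$ abacus.quotient x→-26/5
= -155/39

Answer: -155/39


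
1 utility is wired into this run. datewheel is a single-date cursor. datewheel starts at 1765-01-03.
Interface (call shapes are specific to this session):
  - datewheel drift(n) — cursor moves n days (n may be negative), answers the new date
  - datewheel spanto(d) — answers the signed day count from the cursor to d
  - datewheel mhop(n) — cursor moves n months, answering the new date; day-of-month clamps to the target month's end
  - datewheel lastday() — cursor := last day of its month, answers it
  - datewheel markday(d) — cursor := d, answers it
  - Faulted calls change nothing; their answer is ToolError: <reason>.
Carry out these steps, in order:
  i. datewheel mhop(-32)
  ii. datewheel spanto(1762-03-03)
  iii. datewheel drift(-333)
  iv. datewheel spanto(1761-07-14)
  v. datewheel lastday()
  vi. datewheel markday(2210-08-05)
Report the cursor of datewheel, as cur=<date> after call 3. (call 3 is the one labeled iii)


% datewheel mhop(n: -32) -> 1762-05-03
% datewheel spanto(d: 1762-03-03) -> -61
% datewheel drift(n: -333) -> 1761-06-04
% datewheel spanto(d: 1761-07-14) -> 40
% datewheel lastday() -> 1761-06-30
% datewheel markday(d: 2210-08-05) -> 2210-08-05

Answer: cur=1761-06-04


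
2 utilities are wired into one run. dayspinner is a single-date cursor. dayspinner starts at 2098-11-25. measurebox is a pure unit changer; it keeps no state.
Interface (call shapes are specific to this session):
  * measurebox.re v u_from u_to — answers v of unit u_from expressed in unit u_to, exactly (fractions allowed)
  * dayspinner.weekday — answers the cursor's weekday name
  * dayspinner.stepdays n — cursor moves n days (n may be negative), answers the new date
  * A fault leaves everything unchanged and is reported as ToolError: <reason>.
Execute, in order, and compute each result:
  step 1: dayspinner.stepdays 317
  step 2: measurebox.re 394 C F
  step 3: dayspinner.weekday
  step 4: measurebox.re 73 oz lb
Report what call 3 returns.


Answer: Thursday

Derivation:
>>> dayspinner.stepdays n: 317
= 2099-10-08
>>> measurebox.re v: 394 u_from: C u_to: F
= 3706/5
>>> dayspinner.weekday
= Thursday
>>> measurebox.re v: 73 u_from: oz u_to: lb
= 73/16


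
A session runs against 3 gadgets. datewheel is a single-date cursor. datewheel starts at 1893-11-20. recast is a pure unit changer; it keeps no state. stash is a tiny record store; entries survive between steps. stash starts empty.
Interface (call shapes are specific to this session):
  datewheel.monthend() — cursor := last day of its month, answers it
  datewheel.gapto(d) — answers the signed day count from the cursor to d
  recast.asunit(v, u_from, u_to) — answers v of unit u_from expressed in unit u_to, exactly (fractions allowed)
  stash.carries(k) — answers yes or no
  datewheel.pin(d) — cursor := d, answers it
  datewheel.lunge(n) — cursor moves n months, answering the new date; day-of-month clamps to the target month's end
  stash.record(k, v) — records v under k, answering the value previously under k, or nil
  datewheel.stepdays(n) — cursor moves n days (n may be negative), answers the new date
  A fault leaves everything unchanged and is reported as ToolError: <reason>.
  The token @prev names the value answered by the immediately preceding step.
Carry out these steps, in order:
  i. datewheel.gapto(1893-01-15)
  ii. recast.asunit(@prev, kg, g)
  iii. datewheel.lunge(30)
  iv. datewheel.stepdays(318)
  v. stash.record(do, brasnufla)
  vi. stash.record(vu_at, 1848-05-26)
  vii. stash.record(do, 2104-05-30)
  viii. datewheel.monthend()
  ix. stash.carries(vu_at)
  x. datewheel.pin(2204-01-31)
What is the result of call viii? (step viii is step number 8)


~$ datewheel.gapto d='1893-01-15'
:: -309
~$ recast.asunit v='@prev' u_from='kg' u_to='g'
:: -309000
~$ datewheel.lunge n='30'
:: 1896-05-20
~$ datewheel.stepdays n='318'
:: 1897-04-03
~$ stash.record k='do' v='brasnufla'
:: nil
~$ stash.record k='vu_at' v='1848-05-26'
:: nil
~$ stash.record k='do' v='2104-05-30'
:: brasnufla
~$ datewheel.monthend
:: 1897-04-30
~$ stash.carries k='vu_at'
:: yes
~$ datewheel.pin d='2204-01-31'
:: 2204-01-31

Answer: 1897-04-30


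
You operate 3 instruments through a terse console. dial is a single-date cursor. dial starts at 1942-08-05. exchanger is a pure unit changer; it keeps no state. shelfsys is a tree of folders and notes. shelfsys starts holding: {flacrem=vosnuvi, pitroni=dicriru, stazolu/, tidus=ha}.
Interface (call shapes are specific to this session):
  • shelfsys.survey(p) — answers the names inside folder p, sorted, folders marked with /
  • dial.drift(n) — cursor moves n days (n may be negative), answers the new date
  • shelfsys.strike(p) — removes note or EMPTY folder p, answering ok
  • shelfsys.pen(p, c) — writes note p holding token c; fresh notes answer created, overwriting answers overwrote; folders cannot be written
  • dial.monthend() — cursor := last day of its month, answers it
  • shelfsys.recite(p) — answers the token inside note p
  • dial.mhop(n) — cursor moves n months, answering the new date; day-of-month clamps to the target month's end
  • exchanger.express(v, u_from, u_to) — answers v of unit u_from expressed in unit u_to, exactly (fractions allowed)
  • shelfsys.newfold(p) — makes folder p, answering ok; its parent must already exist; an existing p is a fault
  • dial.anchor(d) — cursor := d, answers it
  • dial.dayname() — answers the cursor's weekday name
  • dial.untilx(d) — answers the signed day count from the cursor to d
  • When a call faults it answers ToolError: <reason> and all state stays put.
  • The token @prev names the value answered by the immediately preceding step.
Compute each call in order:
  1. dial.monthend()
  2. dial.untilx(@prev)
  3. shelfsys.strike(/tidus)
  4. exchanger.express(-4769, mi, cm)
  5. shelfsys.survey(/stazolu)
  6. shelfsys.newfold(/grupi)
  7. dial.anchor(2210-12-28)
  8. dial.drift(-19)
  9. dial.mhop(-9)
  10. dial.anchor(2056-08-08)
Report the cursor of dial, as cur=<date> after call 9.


·→ monthend()
·← 1942-08-31
·→ untilx(d: @prev)
·← 0
·→ strike(p: /tidus)
·← ok
·→ express(v: -4769, u_from: mi, u_to: cm)
·← -3837480768/5
·→ survey(p: /stazolu)
·← []
·→ newfold(p: /grupi)
·← ok
·→ anchor(d: 2210-12-28)
·← 2210-12-28
·→ drift(n: -19)
·← 2210-12-09
·→ mhop(n: -9)
·← 2210-03-09
·→ anchor(d: 2056-08-08)
·← 2056-08-08

Answer: cur=2210-03-09


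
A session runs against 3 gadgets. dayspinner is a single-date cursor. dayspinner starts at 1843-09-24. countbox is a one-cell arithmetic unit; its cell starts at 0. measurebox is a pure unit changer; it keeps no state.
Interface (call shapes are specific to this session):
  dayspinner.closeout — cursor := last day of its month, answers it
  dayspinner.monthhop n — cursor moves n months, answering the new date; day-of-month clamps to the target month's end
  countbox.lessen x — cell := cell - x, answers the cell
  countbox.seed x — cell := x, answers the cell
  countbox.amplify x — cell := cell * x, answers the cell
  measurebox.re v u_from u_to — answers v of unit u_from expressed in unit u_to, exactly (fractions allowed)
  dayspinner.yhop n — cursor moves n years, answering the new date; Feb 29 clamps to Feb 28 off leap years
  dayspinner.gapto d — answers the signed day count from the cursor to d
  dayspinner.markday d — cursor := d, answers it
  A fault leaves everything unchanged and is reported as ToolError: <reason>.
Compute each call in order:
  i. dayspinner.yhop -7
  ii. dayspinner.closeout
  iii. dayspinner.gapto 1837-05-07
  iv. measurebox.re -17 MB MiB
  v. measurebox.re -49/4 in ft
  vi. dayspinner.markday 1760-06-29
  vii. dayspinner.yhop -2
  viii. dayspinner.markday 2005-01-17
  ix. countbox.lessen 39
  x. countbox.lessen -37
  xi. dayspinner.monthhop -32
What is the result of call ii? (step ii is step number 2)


% dayspinner.yhop n='-7'
= 1836-09-24
% dayspinner.closeout
= 1836-09-30
% dayspinner.gapto d='1837-05-07'
= 219
% measurebox.re v='-17' u_from='MB' u_to='MiB'
= -265625/16384
% measurebox.re v='-49/4' u_from='in' u_to='ft'
= -49/48
% dayspinner.markday d='1760-06-29'
= 1760-06-29
% dayspinner.yhop n='-2'
= 1758-06-29
% dayspinner.markday d='2005-01-17'
= 2005-01-17
% countbox.lessen x='39'
= -39
% countbox.lessen x='-37'
= -2
% dayspinner.monthhop n='-32'
= 2002-05-17

Answer: 1836-09-30


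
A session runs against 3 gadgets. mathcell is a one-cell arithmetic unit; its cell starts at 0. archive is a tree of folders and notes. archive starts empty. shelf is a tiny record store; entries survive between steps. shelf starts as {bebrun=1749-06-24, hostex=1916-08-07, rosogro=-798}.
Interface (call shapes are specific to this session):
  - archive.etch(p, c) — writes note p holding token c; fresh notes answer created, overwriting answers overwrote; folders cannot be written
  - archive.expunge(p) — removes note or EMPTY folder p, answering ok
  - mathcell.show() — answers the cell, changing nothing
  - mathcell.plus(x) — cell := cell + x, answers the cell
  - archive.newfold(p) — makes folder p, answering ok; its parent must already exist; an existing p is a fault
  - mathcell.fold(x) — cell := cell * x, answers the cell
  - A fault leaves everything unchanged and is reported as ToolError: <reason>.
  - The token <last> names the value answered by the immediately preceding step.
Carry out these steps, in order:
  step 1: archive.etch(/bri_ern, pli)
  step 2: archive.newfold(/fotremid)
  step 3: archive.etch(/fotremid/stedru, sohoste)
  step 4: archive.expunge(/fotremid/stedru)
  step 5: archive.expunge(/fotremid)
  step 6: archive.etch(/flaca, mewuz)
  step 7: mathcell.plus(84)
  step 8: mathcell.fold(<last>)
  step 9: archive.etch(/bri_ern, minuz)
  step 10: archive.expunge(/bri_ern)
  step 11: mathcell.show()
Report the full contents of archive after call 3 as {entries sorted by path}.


Answer: {bri_ern=pli, fotremid/, fotremid/stedru=sohoste}

Derivation:
Step: etch[p=/bri_ern; c=pli]
Result: created
Step: newfold[p=/fotremid]
Result: ok
Step: etch[p=/fotremid/stedru; c=sohoste]
Result: created
Step: expunge[p=/fotremid/stedru]
Result: ok
Step: expunge[p=/fotremid]
Result: ok
Step: etch[p=/flaca; c=mewuz]
Result: created
Step: plus[x=84]
Result: 84
Step: fold[x=<last>]
Result: 7056
Step: etch[p=/bri_ern; c=minuz]
Result: overwrote
Step: expunge[p=/bri_ern]
Result: ok
Step: show[]
Result: 7056


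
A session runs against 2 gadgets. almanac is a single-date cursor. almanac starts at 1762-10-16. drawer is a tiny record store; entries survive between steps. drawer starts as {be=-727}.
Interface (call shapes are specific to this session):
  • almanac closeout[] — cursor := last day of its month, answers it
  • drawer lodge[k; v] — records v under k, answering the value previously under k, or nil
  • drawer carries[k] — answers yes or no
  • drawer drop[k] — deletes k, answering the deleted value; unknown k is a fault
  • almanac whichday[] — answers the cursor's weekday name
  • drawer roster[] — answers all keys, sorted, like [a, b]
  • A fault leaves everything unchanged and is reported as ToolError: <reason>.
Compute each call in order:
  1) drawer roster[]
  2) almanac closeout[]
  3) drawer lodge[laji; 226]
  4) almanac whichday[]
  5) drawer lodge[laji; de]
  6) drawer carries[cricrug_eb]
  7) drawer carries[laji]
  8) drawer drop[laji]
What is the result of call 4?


Answer: Sunday

Derivation:
// drawer roster() : [be]
// almanac closeout() : 1762-10-31
// drawer lodge(k→laji, v→226) : nil
// almanac whichday() : Sunday
// drawer lodge(k→laji, v→de) : 226
// drawer carries(k→cricrug_eb) : no
// drawer carries(k→laji) : yes
// drawer drop(k→laji) : de


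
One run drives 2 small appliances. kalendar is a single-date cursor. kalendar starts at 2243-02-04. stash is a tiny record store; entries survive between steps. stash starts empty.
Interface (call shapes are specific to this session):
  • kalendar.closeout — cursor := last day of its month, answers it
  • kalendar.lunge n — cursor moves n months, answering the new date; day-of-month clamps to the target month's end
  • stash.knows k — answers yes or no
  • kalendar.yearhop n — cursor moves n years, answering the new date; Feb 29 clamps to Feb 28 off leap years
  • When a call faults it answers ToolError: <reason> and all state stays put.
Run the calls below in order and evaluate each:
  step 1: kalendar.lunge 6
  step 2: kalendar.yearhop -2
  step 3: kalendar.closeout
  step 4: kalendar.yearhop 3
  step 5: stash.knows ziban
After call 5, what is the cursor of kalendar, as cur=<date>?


I invoke kalendar.lunge(6), which returns 2243-08-04.
I try kalendar.yearhop(-2), and see 2241-08-04.
I run kalendar.closeout(), — result: 2241-08-31.
I call kalendar.yearhop(3), — result: 2244-08-31.
I try stash.knows(ziban): no.

Answer: cur=2244-08-31


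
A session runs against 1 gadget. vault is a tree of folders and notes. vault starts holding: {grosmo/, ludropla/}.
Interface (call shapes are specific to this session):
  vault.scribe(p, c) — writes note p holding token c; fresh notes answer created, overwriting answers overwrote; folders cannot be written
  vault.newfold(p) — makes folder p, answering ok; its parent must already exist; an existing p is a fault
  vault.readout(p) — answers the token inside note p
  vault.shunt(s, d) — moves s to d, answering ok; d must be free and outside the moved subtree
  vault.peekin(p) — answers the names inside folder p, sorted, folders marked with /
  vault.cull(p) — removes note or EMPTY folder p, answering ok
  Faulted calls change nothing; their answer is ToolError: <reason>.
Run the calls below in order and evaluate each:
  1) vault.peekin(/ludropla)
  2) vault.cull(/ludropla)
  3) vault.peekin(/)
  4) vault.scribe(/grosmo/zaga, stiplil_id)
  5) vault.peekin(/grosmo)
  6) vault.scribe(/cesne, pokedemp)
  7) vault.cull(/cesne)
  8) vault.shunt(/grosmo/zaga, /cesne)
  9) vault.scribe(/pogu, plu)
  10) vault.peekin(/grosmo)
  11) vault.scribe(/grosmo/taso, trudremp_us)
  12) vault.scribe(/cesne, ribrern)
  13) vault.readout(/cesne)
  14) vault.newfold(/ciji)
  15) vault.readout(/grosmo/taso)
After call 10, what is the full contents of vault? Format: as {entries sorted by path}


Answer: {cesne=stiplil_id, grosmo/, pogu=plu}

Derivation:
→ peekin(/ludropla)
← []
→ cull(/ludropla)
← ok
→ peekin(/)
← [grosmo/]
→ scribe(/grosmo/zaga, stiplil_id)
← created
→ peekin(/grosmo)
← [zaga]
→ scribe(/cesne, pokedemp)
← created
→ cull(/cesne)
← ok
→ shunt(/grosmo/zaga, /cesne)
← ok
→ scribe(/pogu, plu)
← created
→ peekin(/grosmo)
← []
→ scribe(/grosmo/taso, trudremp_us)
← created
→ scribe(/cesne, ribrern)
← overwrote
→ readout(/cesne)
← ribrern
→ newfold(/ciji)
← ok
→ readout(/grosmo/taso)
← trudremp_us


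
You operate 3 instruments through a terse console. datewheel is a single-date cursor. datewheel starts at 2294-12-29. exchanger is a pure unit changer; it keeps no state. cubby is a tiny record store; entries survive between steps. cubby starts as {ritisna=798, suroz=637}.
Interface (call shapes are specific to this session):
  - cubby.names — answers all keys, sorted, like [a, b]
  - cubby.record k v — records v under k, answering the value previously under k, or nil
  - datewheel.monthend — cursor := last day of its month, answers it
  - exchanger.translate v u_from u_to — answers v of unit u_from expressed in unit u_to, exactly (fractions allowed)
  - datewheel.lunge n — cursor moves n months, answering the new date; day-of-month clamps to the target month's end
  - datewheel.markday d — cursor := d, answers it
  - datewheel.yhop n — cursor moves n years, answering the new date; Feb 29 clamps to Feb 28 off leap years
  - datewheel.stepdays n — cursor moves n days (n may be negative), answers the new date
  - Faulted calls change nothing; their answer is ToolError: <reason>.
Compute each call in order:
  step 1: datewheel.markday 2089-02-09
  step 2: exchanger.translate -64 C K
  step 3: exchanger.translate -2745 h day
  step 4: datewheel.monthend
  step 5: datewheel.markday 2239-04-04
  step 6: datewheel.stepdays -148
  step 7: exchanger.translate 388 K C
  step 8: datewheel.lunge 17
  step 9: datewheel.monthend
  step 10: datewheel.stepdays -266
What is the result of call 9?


Answer: 2240-04-30

Derivation:
~$ datewheel.markday 2089-02-09
[out] 2089-02-09
~$ exchanger.translate -64 C K
[out] 4183/20
~$ exchanger.translate -2745 h day
[out] -915/8
~$ datewheel.monthend
[out] 2089-02-28
~$ datewheel.markday 2239-04-04
[out] 2239-04-04
~$ datewheel.stepdays -148
[out] 2238-11-07
~$ exchanger.translate 388 K C
[out] 2297/20
~$ datewheel.lunge 17
[out] 2240-04-07
~$ datewheel.monthend
[out] 2240-04-30
~$ datewheel.stepdays -266
[out] 2239-08-08


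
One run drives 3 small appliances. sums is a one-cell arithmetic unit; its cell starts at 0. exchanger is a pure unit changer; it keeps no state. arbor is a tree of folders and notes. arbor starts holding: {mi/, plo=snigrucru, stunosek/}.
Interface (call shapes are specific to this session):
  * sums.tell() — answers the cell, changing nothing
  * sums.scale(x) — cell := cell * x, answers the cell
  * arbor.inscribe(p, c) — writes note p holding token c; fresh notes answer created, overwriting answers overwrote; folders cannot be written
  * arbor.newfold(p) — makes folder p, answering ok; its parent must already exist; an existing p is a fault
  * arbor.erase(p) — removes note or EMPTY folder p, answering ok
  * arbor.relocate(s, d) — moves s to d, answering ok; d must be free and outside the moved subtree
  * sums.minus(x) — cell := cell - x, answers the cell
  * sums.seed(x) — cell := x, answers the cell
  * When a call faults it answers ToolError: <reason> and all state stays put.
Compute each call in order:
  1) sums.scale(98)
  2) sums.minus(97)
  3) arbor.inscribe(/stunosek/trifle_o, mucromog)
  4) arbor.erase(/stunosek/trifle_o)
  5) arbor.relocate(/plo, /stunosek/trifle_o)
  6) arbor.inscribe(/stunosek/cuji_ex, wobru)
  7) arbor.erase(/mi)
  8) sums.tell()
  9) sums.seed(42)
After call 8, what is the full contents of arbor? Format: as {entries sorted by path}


Answer: {stunosek/, stunosek/cuji_ex=wobru, stunosek/trifle_o=snigrucru}

Derivation:
Next I call sums.scale on x=98, giving 0.
I invoke sums.minus on x=97, and observe -97.
I use arbor.inscribe on p=/stunosek/trifle_o, c=mucromog, which returns created.
Next I call arbor.erase on p=/stunosek/trifle_o, giving ok.
Using arbor.relocate on s=/plo, d=/stunosek/trifle_o, and see ok.
I run arbor.inscribe on p=/stunosek/cuji_ex, c=wobru, and observe created.
I try arbor.erase on p=/mi, and observe ok.
I use sums.tell(): -97.
Invoking sums.seed on x=42, yielding 42.


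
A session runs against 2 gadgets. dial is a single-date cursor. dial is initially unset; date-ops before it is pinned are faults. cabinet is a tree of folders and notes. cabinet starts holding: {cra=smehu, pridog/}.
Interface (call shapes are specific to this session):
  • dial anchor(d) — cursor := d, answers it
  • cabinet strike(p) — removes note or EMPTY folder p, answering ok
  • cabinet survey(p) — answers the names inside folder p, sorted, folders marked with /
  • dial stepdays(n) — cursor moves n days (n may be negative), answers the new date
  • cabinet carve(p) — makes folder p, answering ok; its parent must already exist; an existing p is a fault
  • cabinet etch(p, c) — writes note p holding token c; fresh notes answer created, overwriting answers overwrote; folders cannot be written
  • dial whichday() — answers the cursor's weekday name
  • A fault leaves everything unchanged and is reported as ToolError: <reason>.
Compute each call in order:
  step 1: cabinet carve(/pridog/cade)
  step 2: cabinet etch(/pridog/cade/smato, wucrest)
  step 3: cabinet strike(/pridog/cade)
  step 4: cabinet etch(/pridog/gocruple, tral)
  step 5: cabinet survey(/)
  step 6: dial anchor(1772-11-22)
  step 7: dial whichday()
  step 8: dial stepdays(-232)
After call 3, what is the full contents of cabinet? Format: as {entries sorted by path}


;; cabinet carve(p→/pridog/cade) -> ok
;; cabinet etch(p→/pridog/cade/smato, c→wucrest) -> created
;; cabinet strike(p→/pridog/cade) -> ToolError: not empty
;; cabinet etch(p→/pridog/gocruple, c→tral) -> created
;; cabinet survey(p→/) -> [cra, pridog/]
;; dial anchor(d→1772-11-22) -> 1772-11-22
;; dial whichday() -> Sunday
;; dial stepdays(n→-232) -> 1772-04-04

Answer: {cra=smehu, pridog/, pridog/cade/, pridog/cade/smato=wucrest}


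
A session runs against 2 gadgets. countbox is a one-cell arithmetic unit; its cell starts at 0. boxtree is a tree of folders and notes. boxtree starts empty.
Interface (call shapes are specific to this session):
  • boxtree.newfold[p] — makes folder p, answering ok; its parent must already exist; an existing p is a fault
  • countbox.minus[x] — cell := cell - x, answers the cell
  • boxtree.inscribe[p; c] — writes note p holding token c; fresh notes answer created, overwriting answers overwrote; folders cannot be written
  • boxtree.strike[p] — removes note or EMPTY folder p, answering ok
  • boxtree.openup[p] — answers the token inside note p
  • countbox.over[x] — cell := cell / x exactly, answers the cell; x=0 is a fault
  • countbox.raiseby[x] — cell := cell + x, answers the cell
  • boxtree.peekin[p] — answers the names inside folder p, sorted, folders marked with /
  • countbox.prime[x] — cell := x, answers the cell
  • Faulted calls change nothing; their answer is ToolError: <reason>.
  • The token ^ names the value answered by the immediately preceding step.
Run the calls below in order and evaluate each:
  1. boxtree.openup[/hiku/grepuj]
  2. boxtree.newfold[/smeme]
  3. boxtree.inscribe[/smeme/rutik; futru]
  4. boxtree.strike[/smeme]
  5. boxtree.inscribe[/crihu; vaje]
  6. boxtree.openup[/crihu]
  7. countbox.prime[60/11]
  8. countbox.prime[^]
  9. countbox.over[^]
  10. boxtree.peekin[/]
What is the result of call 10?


Answer: [crihu, smeme/]

Derivation:
I call boxtree.openup(p=/hiku/grepuj), and observe ToolError: not found.
I try boxtree.newfold(p=/smeme), and observe ok.
Then boxtree.inscribe(p=/smeme/rutik, c=futru), → created.
Then boxtree.strike(p=/smeme), → ToolError: not empty.
Now I run boxtree.inscribe(p=/crihu, c=vaje), yielding created.
I call boxtree.openup(p=/crihu), and observe vaje.
I invoke countbox.prime(x=60/11), which returns 60/11.
I use countbox.prime(x=^), and observe 60/11.
I use countbox.over(x=^), and see 1.
Invoking boxtree.peekin(p=/), giving [crihu, smeme/].


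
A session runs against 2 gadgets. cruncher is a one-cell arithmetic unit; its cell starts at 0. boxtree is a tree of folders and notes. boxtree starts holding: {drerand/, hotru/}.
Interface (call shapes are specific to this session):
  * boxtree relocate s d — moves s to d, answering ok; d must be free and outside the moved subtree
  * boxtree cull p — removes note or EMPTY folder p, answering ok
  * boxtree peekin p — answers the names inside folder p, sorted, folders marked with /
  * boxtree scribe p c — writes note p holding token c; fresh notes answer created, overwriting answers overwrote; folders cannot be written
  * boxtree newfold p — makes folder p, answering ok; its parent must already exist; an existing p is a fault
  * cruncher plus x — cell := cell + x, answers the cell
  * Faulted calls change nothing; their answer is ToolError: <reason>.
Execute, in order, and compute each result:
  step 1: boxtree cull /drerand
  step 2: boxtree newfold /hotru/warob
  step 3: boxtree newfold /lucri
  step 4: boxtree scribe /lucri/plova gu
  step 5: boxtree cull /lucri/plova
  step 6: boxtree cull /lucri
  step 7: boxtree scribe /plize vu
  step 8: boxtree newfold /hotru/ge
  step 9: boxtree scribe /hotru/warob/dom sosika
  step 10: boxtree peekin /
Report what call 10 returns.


Answer: [hotru/, plize]

Derivation:
Using boxtree cull(p→/drerand), giving ok.
I call boxtree newfold(p→/hotru/warob), which returns ok.
I invoke boxtree newfold(p→/lucri), and observe ok.
I call boxtree scribe(p→/lucri/plova, c→gu), and get created.
Calling boxtree cull(p→/lucri/plova), → ok.
Using boxtree cull(p→/lucri): ok.
Invoking boxtree scribe(p→/plize, c→vu), and get created.
I use boxtree newfold(p→/hotru/ge), yielding ok.
Calling boxtree scribe(p→/hotru/warob/dom, c→sosika), — result: created.
I use boxtree peekin(p→/): [hotru/, plize].


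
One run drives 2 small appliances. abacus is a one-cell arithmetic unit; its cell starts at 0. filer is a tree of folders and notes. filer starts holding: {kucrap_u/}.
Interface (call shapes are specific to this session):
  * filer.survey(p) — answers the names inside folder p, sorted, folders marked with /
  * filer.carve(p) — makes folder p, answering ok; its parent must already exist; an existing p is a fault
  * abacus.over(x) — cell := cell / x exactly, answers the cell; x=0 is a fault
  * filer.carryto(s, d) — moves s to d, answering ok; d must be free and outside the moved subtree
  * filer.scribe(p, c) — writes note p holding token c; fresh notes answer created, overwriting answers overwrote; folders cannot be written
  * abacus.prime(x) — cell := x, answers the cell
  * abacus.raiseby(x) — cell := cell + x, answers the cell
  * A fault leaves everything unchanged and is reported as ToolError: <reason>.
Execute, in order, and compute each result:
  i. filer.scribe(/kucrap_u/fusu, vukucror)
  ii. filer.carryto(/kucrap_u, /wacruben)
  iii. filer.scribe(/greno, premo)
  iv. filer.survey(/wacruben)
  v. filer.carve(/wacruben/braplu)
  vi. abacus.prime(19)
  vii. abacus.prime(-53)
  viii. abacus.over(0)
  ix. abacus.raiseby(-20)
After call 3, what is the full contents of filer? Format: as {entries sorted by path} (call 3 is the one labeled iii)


Answer: {greno=premo, wacruben/, wacruben/fusu=vukucror}

Derivation:
Do: scribe[p=/kucrap_u/fusu; c=vukucror]
See: created
Do: carryto[s=/kucrap_u; d=/wacruben]
See: ok
Do: scribe[p=/greno; c=premo]
See: created
Do: survey[p=/wacruben]
See: [fusu]
Do: carve[p=/wacruben/braplu]
See: ok
Do: prime[x=19]
See: 19
Do: prime[x=-53]
See: -53
Do: over[x=0]
See: ToolError: division by zero
Do: raiseby[x=-20]
See: -73


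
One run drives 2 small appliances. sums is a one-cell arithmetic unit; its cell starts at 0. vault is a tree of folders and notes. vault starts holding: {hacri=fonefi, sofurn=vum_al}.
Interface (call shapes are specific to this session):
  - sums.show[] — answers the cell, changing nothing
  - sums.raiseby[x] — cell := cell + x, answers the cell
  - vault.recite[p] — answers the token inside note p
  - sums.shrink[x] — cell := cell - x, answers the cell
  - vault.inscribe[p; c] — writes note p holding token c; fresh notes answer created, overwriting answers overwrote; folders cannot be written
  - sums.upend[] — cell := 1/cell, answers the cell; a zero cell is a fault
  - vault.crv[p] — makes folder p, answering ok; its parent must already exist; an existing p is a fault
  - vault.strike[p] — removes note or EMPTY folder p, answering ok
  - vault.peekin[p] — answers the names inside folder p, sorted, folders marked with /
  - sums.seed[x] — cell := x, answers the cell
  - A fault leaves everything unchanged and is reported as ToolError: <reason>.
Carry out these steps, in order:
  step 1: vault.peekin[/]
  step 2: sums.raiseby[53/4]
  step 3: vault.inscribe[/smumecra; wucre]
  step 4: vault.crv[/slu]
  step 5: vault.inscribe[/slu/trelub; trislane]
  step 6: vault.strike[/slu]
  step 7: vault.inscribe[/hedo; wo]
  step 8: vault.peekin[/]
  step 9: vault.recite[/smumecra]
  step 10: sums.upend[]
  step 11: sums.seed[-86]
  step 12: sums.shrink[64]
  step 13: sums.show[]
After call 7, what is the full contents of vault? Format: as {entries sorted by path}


Answer: {hacri=fonefi, hedo=wo, slu/, slu/trelub=trislane, smumecra=wucre, sofurn=vum_al}

Derivation:
% peekin p=/
[out] [hacri, sofurn]
% raiseby x=53/4
[out] 53/4
% inscribe p=/smumecra c=wucre
[out] created
% crv p=/slu
[out] ok
% inscribe p=/slu/trelub c=trislane
[out] created
% strike p=/slu
[out] ToolError: not empty
% inscribe p=/hedo c=wo
[out] created
% peekin p=/
[out] [hacri, hedo, slu/, smumecra, sofurn]
% recite p=/smumecra
[out] wucre
% upend
[out] 4/53
% seed x=-86
[out] -86
% shrink x=64
[out] -150
% show
[out] -150


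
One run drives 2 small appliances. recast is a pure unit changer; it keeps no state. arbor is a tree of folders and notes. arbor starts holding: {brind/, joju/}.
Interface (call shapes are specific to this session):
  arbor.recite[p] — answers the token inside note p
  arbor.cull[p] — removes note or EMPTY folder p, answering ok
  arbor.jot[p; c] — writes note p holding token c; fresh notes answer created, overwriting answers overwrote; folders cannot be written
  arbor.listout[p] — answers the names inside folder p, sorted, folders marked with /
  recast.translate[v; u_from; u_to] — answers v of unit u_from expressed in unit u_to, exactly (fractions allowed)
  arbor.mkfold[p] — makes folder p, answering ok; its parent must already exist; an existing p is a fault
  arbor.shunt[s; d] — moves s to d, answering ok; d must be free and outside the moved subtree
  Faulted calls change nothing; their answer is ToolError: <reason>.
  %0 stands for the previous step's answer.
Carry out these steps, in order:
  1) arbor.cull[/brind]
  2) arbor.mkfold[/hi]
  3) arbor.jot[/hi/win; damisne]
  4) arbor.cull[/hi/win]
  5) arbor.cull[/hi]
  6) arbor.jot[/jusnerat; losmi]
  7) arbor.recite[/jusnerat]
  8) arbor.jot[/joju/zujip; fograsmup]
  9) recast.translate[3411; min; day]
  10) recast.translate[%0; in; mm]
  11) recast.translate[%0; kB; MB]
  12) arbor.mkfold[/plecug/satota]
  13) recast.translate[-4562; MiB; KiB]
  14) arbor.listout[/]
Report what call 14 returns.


Answer: [joju/, jusnerat]

Derivation:
! 1. cull(/brind) : ok
! 2. mkfold(/hi) : ok
! 3. jot(/hi/win, damisne) : created
! 4. cull(/hi/win) : ok
! 5. cull(/hi) : ok
! 6. jot(/jusnerat, losmi) : created
! 7. recite(/jusnerat) : losmi
! 8. jot(/joju/zujip, fograsmup) : created
! 9. translate(3411, min, day) : 379/160
! 10. translate(%0, in, mm) : 48133/800
! 11. translate(%0, kB, MB) : 48133/800000
! 12. mkfold(/plecug/satota) : ToolError: no parent
! 13. translate(-4562, MiB, KiB) : -4671488
! 14. listout(/) : [joju/, jusnerat]


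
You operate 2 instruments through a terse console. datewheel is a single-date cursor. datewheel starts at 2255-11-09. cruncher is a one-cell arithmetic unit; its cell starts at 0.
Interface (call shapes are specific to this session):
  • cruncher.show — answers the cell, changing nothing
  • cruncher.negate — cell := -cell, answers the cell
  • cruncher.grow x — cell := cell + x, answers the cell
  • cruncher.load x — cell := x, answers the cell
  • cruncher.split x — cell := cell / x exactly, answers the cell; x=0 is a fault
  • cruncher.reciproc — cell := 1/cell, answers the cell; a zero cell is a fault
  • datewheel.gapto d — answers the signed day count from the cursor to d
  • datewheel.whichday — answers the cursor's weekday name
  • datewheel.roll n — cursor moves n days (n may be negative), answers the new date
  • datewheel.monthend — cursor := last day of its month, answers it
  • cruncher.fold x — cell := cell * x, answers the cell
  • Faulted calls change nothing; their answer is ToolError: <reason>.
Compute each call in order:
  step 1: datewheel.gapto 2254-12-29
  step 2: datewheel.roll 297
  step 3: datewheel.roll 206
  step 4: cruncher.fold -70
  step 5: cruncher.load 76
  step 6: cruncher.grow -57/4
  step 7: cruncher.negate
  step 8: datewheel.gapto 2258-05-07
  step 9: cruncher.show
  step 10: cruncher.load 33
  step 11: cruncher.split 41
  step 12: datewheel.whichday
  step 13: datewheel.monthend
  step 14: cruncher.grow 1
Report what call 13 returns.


-> datewheel.gapto(d→2254-12-29)
<- -315
-> datewheel.roll(n→297)
<- 2256-09-01
-> datewheel.roll(n→206)
<- 2257-03-26
-> cruncher.fold(x→-70)
<- 0
-> cruncher.load(x→76)
<- 76
-> cruncher.grow(x→-57/4)
<- 247/4
-> cruncher.negate()
<- -247/4
-> datewheel.gapto(d→2258-05-07)
<- 407
-> cruncher.show()
<- -247/4
-> cruncher.load(x→33)
<- 33
-> cruncher.split(x→41)
<- 33/41
-> datewheel.whichday()
<- Thursday
-> datewheel.monthend()
<- 2257-03-31
-> cruncher.grow(x→1)
<- 74/41

Answer: 2257-03-31
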